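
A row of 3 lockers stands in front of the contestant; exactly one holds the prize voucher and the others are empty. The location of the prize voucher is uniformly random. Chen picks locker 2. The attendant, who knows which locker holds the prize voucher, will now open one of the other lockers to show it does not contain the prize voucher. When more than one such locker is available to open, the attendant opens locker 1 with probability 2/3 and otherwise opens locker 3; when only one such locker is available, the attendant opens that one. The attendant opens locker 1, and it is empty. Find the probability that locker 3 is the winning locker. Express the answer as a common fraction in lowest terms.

Condition on the true location of the prize voucher.
If it is in locker 1 (prior 1/3): the attendant opened locker 1, so this case is ruled out; weight (1/3)·0 = 0.
If it is in locker 2 (prior 1/3): locker 1 is available, opened with probability 2/3; weight (1/3)·(2/3) = 2/9.
If it is in locker 3 (prior 1/3): only locker 1 is available, probability 1; weight (1/3)·1 = 1/3.
The weights sum to 5/9.
So P(the prize voucher in locker 3 | the attendant opened locker 1) = (1/3) / (5/9) = 3/5.

3/5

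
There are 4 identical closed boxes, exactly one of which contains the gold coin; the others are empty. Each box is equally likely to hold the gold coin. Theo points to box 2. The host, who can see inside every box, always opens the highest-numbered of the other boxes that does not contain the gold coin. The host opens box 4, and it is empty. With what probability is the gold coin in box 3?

1/3

Condition on the true location of the gold coin.
If it is in any of boxes 1, 2, and 3 (prior 1/4 each): box 4 is the highest-numbered option available, probability 1; weight (1/4)·1 = 1/4 each.
If it is in box 4 (prior 1/4): the host opened box 4, so this case is ruled out; weight (1/4)·0 = 0.
The weights sum to 3/4.
So P(the gold coin in box 3 | the host opened box 4) = (1/4) / (3/4) = 1/3.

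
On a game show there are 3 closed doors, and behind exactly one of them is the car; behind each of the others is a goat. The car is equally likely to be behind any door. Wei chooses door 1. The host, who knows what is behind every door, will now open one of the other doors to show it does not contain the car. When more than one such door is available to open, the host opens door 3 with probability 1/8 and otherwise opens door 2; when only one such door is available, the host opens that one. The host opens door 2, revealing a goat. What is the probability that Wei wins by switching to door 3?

8/15

Consider each possible location of the car in turn.
If it is behind door 1 (prior 1/3): door 3 is available but not opened, probability 7/8; weight (1/3)·(7/8) = 7/24.
If it is behind door 2 (prior 1/3): the host opened door 2, so this case is ruled out; weight (1/3)·0 = 0.
If it is behind door 3 (prior 1/3): only door 2 is available, probability 1; weight (1/3)·1 = 1/3.
The weights sum to 5/8.
So P(the car behind door 3 | the host opened door 2) = (1/3) / (5/8) = 8/15.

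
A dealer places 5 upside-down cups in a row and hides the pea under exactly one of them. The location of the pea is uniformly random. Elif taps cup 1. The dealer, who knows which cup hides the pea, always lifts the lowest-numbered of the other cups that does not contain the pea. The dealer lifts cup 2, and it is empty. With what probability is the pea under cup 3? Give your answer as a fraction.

Condition on the true location of the pea.
If it is under any of cups 1, 3, 4, and 5 (prior 1/5 each): cup 2 is the lowest-numbered option available, probability 1; weight (1/5)·1 = 1/5 each.
If it is under cup 2 (prior 1/5): the dealer opened cup 2, so this case is ruled out; weight (1/5)·0 = 0.
The weights sum to 4/5.
So P(the pea under cup 3 | the dealer opened cup 2) = (1/5) / (4/5) = 1/4.

1/4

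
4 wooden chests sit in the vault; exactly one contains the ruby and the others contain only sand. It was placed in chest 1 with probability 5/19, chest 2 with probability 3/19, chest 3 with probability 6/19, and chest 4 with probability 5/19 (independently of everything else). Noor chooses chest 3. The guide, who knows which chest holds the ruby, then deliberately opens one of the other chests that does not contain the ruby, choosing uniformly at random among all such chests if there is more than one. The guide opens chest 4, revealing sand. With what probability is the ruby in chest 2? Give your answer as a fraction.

1/4

Consider each possible location of the ruby in turn.
If it is in chest 1 (prior 5/19): the guide has 2 equally likely choices, so probability 1/2; weight (5/19)·(1/2) = 5/38.
If it is in chest 2 (prior 3/19): the guide has 2 equally likely choices, so probability 1/2; weight (3/19)·(1/2) = 3/38.
If it is in chest 3 (prior 6/19): the guide has 3 equally likely choices, so probability 1/3; weight (6/19)·(1/3) = 2/19.
If it is in chest 4 (prior 5/19): the guide opened chest 4, so this case is ruled out; weight (5/19)·0 = 0.
The weights sum to 6/19.
So P(the ruby in chest 2 | the guide opened chest 4) = (3/38) / (6/19) = 1/4.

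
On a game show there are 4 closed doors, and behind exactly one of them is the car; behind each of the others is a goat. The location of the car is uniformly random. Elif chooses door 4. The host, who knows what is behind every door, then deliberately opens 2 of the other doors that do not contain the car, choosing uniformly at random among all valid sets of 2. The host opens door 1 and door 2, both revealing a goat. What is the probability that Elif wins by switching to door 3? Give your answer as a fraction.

3/4

Consider each possible location of the car in turn.
If it is behind either of doors 1 and 2 (prior 1/4 each): that door was opened and seen not to hold the prize — ruled out; weight (1/4)·0 = 0 each.
If it is behind door 3 (prior 1/4): the host has no choice, probability 1; weight (1/4)·1 = 1/4.
If it is behind door 4 (prior 1/4): the host has 3 equally likely choices, so probability 1/3; weight (1/4)·(1/3) = 1/12.
The weights sum to 1/3.
So P(the car behind door 3 | the host opened door 1 and door 2) = (1/4) / (1/3) = 3/4.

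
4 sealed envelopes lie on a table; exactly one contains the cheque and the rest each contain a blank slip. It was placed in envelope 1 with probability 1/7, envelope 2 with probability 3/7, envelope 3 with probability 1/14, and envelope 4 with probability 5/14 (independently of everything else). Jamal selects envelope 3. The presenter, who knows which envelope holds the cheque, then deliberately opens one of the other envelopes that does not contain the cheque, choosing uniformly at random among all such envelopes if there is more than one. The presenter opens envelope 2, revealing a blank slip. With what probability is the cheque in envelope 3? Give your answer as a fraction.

2/23

Condition on the true location of the cheque.
If it is in envelope 1 (prior 1/7): the presenter has 2 equally likely choices, so probability 1/2; weight (1/7)·(1/2) = 1/14.
If it is in envelope 2 (prior 3/7): the presenter opened envelope 2, so this case is ruled out; weight (3/7)·0 = 0.
If it is in envelope 3 (prior 1/14): the presenter has 3 equally likely choices, so probability 1/3; weight (1/14)·(1/3) = 1/42.
If it is in envelope 4 (prior 5/14): the presenter has 2 equally likely choices, so probability 1/2; weight (5/14)·(1/2) = 5/28.
The weights sum to 23/84.
So P(the cheque in envelope 3 | the presenter opened envelope 2) = (1/42) / (23/84) = 2/23.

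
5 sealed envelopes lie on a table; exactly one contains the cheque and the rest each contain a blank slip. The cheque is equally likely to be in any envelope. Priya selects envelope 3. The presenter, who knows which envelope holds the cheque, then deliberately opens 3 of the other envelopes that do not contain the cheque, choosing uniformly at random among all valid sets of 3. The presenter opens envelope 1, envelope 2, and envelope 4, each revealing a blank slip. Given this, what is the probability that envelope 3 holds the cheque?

1/5

Consider each possible location of the cheque in turn.
If it is in any of envelopes 1, 2, and 4 (prior 1/5 each): that envelope was opened and seen not to hold the prize — ruled out; weight (1/5)·0 = 0 each.
If it is in envelope 3 (prior 1/5): the presenter has 4 equally likely choices, so probability 1/4; weight (1/5)·(1/4) = 1/20.
If it is in envelope 5 (prior 1/5): the presenter has no choice, probability 1; weight (1/5)·1 = 1/5.
The weights sum to 1/4.
So P(the cheque in envelope 3 | the presenter opened envelope 1, envelope 2, and envelope 4) = (1/20) / (1/4) = 1/5.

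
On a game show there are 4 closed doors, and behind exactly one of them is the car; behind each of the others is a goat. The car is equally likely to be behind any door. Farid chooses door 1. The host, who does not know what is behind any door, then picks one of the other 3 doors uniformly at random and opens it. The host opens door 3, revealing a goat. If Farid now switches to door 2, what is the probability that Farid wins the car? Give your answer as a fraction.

1/3

Because the host chose which door to open without knowing where the car is, the choice is independent of the prize location. Learning that door 3 does not hold the car simply rules out that one location and leaves the remaining 3 doors still equally likely by symmetry.
So P(the car behind door 2) = 1/3.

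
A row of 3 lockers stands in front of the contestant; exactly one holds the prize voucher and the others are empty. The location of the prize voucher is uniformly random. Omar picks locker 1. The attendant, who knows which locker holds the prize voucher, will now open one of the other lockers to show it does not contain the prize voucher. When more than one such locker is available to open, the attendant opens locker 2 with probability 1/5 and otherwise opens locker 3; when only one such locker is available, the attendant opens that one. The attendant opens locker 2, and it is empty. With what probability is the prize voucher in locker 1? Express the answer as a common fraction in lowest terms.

Consider each possible location of the prize voucher in turn.
If it is in locker 1 (prior 1/3): locker 2 is available, opened with probability 1/5; weight (1/3)·(1/5) = 1/15.
If it is in locker 2 (prior 1/3): the attendant opened locker 2, so this case is ruled out; weight (1/3)·0 = 0.
If it is in locker 3 (prior 1/3): only locker 2 is available, probability 1; weight (1/3)·1 = 1/3.
The weights sum to 2/5.
So P(the prize voucher in locker 1 | the attendant opened locker 2) = (1/15) / (2/5) = 1/6.

1/6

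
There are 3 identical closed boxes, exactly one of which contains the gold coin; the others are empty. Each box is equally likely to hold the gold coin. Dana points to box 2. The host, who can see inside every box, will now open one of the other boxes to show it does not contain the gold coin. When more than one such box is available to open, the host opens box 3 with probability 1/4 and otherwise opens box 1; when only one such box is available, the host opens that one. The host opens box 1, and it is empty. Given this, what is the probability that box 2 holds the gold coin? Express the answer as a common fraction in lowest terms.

Apply Bayes' rule, conditioning on where the gold coin actually is.
If it is in box 1 (prior 1/3): the host opened box 1, so this case is ruled out; weight (1/3)·0 = 0.
If it is in box 2 (prior 1/3): box 3 is available but not opened, probability 3/4; weight (1/3)·(3/4) = 1/4.
If it is in box 3 (prior 1/3): only box 1 is available, probability 1; weight (1/3)·1 = 1/3.
The weights sum to 7/12.
So P(the gold coin in box 2 | the host opened box 1) = (1/4) / (7/12) = 3/7.

3/7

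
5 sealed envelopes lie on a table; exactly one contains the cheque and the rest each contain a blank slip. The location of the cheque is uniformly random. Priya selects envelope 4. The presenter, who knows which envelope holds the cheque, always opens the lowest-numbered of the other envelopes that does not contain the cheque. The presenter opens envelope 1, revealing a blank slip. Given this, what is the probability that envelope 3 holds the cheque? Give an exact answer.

Apply Bayes' rule, conditioning on where the cheque actually is.
If it is in envelope 1 (prior 1/5): the presenter opened envelope 1, so this case is ruled out; weight (1/5)·0 = 0.
If it is in any of envelopes 2, 3, 4, and 5 (prior 1/5 each): envelope 1 is the lowest-numbered option available, probability 1; weight (1/5)·1 = 1/5 each.
The weights sum to 4/5.
So P(the cheque in envelope 3 | the presenter opened envelope 1) = (1/5) / (4/5) = 1/4.

1/4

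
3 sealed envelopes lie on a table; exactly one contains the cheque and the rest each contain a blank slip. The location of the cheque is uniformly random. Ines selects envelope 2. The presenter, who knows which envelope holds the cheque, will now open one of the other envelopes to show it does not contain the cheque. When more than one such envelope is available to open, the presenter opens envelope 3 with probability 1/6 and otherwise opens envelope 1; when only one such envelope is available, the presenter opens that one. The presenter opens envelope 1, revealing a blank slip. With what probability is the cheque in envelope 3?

6/11

Apply Bayes' rule, conditioning on where the cheque actually is.
If it is in envelope 1 (prior 1/3): the presenter opened envelope 1, so this case is ruled out; weight (1/3)·0 = 0.
If it is in envelope 2 (prior 1/3): envelope 3 is available but not opened, probability 5/6; weight (1/3)·(5/6) = 5/18.
If it is in envelope 3 (prior 1/3): only envelope 1 is available, probability 1; weight (1/3)·1 = 1/3.
The weights sum to 11/18.
So P(the cheque in envelope 3 | the presenter opened envelope 1) = (1/3) / (11/18) = 6/11.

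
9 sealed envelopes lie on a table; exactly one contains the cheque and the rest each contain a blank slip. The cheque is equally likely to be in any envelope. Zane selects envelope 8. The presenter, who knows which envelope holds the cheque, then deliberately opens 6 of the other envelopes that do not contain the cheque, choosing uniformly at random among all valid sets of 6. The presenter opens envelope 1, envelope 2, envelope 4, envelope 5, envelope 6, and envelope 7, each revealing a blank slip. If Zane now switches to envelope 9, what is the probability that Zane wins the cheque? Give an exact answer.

4/9

Apply Bayes' rule, conditioning on where the cheque actually is.
If it is in any of envelopes 1, 2, 4, 5, 6, and 7 (prior 1/9 each): that envelope was opened and seen not to hold the prize — ruled out; weight (1/9)·0 = 0 each.
If it is in either of envelopes 3 and 9 (prior 1/9 each): the presenter has 7 equally likely choices, so probability 1/7; weight (1/9)·(1/7) = 1/63 each.
If it is in envelope 8 (prior 1/9): the presenter has 28 equally likely choices, so probability 1/28; weight (1/9)·(1/28) = 1/252.
The weights sum to 1/28.
So P(the cheque in envelope 9 | the presenter opened envelope 1, envelope 2, envelope 4, envelope 5, envelope 6, and envelope 7) = (1/63) / (1/28) = 4/9.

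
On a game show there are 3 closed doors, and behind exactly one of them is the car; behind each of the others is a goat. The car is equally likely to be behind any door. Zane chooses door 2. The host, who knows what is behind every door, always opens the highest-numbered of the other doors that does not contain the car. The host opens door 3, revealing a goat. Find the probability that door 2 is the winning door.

Condition on the true location of the car.
If it is behind either of doors 1 and 2 (prior 1/3 each): door 3 is the highest-numbered option available, probability 1; weight (1/3)·1 = 1/3 each.
If it is behind door 3 (prior 1/3): the host opened door 3, so this case is ruled out; weight (1/3)·0 = 0.
The weights sum to 2/3.
So P(the car behind door 2 | the host opened door 3) = (1/3) / (2/3) = 1/2.

1/2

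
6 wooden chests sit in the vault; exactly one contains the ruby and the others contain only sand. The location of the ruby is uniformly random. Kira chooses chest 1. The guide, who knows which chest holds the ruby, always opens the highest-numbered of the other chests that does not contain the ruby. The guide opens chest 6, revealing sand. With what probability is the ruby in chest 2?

1/5

Apply Bayes' rule, conditioning on where the ruby actually is.
If it is in any of chests 1, 2, 3, 4, and 5 (prior 1/6 each): chest 6 is the highest-numbered option available, probability 1; weight (1/6)·1 = 1/6 each.
If it is in chest 6 (prior 1/6): the guide opened chest 6, so this case is ruled out; weight (1/6)·0 = 0.
The weights sum to 5/6.
So P(the ruby in chest 2 | the guide opened chest 6) = (1/6) / (5/6) = 1/5.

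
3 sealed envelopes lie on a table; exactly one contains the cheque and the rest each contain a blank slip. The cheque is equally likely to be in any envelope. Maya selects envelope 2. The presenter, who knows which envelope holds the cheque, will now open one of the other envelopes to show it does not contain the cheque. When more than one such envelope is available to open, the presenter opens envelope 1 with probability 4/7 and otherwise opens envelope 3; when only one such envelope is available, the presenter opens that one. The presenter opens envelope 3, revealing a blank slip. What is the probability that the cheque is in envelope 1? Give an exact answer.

Consider each possible location of the cheque in turn.
If it is in envelope 1 (prior 1/3): only envelope 3 is available, probability 1; weight (1/3)·1 = 1/3.
If it is in envelope 2 (prior 1/3): envelope 1 is available but not opened, probability 3/7; weight (1/3)·(3/7) = 1/7.
If it is in envelope 3 (prior 1/3): the presenter opened envelope 3, so this case is ruled out; weight (1/3)·0 = 0.
The weights sum to 10/21.
So P(the cheque in envelope 1 | the presenter opened envelope 3) = (1/3) / (10/21) = 7/10.

7/10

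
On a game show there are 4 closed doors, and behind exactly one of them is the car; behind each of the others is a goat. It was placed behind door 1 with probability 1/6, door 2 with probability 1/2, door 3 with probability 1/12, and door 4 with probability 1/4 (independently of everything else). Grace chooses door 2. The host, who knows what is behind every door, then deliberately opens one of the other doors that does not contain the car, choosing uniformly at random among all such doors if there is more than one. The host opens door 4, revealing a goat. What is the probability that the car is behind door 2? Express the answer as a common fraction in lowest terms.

4/7

Apply Bayes' rule, conditioning on where the car actually is.
If it is behind door 1 (prior 1/6): the host has 2 equally likely choices, so probability 1/2; weight (1/6)·(1/2) = 1/12.
If it is behind door 2 (prior 1/2): the host has 3 equally likely choices, so probability 1/3; weight (1/2)·(1/3) = 1/6.
If it is behind door 3 (prior 1/12): the host has 2 equally likely choices, so probability 1/2; weight (1/12)·(1/2) = 1/24.
If it is behind door 4 (prior 1/4): the host opened door 4, so this case is ruled out; weight (1/4)·0 = 0.
The weights sum to 7/24.
So P(the car behind door 2 | the host opened door 4) = (1/6) / (7/24) = 4/7.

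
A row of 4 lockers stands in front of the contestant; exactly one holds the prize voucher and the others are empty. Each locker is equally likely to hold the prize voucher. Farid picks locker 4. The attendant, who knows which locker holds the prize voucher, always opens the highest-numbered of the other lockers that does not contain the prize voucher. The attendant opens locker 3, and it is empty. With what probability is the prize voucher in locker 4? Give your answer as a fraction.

Consider each possible location of the prize voucher in turn.
If it is in any of lockers 1, 2, and 4 (prior 1/4 each): locker 3 is the highest-numbered option available, probability 1; weight (1/4)·1 = 1/4 each.
If it is in locker 3 (prior 1/4): the attendant opened locker 3, so this case is ruled out; weight (1/4)·0 = 0.
The weights sum to 3/4.
So P(the prize voucher in locker 4 | the attendant opened locker 3) = (1/4) / (3/4) = 1/3.

1/3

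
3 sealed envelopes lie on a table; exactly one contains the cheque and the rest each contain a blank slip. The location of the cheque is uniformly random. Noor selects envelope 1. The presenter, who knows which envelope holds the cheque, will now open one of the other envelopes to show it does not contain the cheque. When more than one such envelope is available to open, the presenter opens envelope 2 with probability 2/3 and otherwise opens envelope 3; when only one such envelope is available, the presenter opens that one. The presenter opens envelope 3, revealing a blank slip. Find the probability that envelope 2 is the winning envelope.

Condition on the true location of the cheque.
If it is in envelope 1 (prior 1/3): envelope 2 is available but not opened, probability 1/3; weight (1/3)·(1/3) = 1/9.
If it is in envelope 2 (prior 1/3): only envelope 3 is available, probability 1; weight (1/3)·1 = 1/3.
If it is in envelope 3 (prior 1/3): the presenter opened envelope 3, so this case is ruled out; weight (1/3)·0 = 0.
The weights sum to 4/9.
So P(the cheque in envelope 2 | the presenter opened envelope 3) = (1/3) / (4/9) = 3/4.

3/4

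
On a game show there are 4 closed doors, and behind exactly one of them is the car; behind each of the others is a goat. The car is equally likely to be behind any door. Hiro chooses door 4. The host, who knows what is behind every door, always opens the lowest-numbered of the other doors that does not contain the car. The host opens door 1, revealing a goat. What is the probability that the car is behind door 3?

1/3

Condition on the true location of the car.
If it is behind door 1 (prior 1/4): the host opened door 1, so this case is ruled out; weight (1/4)·0 = 0.
If it is behind any of doors 2, 3, and 4 (prior 1/4 each): door 1 is the lowest-numbered option available, probability 1; weight (1/4)·1 = 1/4 each.
The weights sum to 3/4.
So P(the car behind door 3 | the host opened door 1) = (1/4) / (3/4) = 1/3.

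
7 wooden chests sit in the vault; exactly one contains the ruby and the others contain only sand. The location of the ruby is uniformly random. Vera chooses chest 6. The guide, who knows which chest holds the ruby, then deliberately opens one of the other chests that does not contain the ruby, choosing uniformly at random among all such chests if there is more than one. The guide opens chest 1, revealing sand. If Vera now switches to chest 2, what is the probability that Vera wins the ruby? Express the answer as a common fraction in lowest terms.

Consider each possible location of the ruby in turn.
If it is in chest 1 (prior 1/7): the guide opened chest 1, so this case is ruled out; weight (1/7)·0 = 0.
If it is in any of chests 2, 3, 4, 5, and 7 (prior 1/7 each): the guide has 5 equally likely choices, so probability 1/5; weight (1/7)·(1/5) = 1/35 each.
If it is in chest 6 (prior 1/7): the guide has 6 equally likely choices, so probability 1/6; weight (1/7)·(1/6) = 1/42.
The weights sum to 1/6.
So P(the ruby in chest 2 | the guide opened chest 1) = (1/35) / (1/6) = 6/35.

6/35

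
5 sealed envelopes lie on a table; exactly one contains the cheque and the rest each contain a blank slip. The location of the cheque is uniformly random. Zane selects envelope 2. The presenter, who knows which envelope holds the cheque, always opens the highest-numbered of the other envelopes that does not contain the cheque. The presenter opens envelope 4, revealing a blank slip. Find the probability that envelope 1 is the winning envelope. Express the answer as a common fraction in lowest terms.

0

Apply Bayes' rule, conditioning on where the cheque actually is.
If it is in any of envelopes 1, 2, and 3 (prior 1/5 each): the presenter would have opened envelope 5 instead, probability 0; weight (1/5)·0 = 0 each.
If it is in envelope 4 (prior 1/5): the presenter opened envelope 4, so this case is ruled out; weight (1/5)·0 = 0.
If it is in envelope 5 (prior 1/5): envelope 4 is the highest-numbered option available, probability 1; weight (1/5)·1 = 1/5.
The weights sum to 1/5.
So P(the cheque in envelope 1 | the presenter opened envelope 4) = 0 / (1/5) = 0.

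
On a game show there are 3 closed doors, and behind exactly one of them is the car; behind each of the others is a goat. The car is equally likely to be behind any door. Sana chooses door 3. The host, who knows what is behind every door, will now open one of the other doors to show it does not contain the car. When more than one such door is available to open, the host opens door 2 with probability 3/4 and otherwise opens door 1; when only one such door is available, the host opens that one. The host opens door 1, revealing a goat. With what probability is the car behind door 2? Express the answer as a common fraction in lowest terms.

4/5

Consider each possible location of the car in turn.
If it is behind door 1 (prior 1/3): the host opened door 1, so this case is ruled out; weight (1/3)·0 = 0.
If it is behind door 2 (prior 1/3): only door 1 is available, probability 1; weight (1/3)·1 = 1/3.
If it is behind door 3 (prior 1/3): door 2 is available but not opened, probability 1/4; weight (1/3)·(1/4) = 1/12.
The weights sum to 5/12.
So P(the car behind door 2 | the host opened door 1) = (1/3) / (5/12) = 4/5.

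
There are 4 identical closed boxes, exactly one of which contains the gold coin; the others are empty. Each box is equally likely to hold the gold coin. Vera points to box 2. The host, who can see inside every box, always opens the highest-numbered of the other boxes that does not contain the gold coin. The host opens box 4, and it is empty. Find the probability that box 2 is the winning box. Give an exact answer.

Condition on the true location of the gold coin.
If it is in any of boxes 1, 2, and 3 (prior 1/4 each): box 4 is the highest-numbered option available, probability 1; weight (1/4)·1 = 1/4 each.
If it is in box 4 (prior 1/4): the host opened box 4, so this case is ruled out; weight (1/4)·0 = 0.
The weights sum to 3/4.
So P(the gold coin in box 2 | the host opened box 4) = (1/4) / (3/4) = 1/3.

1/3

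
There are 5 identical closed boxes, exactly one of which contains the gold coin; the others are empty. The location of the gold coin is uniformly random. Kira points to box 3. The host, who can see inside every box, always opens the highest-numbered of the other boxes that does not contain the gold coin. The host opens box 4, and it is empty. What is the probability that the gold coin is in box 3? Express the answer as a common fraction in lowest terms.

0

Consider each possible location of the gold coin in turn.
If it is in any of boxes 1, 2, and 3 (prior 1/5 each): the host would have opened box 5 instead, probability 0; weight (1/5)·0 = 0 each.
If it is in box 4 (prior 1/5): the host opened box 4, so this case is ruled out; weight (1/5)·0 = 0.
If it is in box 5 (prior 1/5): box 4 is the highest-numbered option available, probability 1; weight (1/5)·1 = 1/5.
The weights sum to 1/5.
So P(the gold coin in box 3 | the host opened box 4) = 0 / (1/5) = 0.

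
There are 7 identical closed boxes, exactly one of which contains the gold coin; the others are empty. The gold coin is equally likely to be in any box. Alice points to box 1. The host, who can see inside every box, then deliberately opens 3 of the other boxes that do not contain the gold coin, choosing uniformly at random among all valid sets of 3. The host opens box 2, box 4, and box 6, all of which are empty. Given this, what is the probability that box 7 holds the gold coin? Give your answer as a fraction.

2/7

Consider each possible location of the gold coin in turn.
If it is in box 1 (prior 1/7): the host has 20 equally likely choices, so probability 1/20; weight (1/7)·(1/20) = 1/140.
If it is in any of boxes 2, 4, and 6 (prior 1/7 each): that box was opened and seen not to hold the prize — ruled out; weight (1/7)·0 = 0 each.
If it is in any of boxes 3, 5, and 7 (prior 1/7 each): the host has 10 equally likely choices, so probability 1/10; weight (1/7)·(1/10) = 1/70 each.
The weights sum to 1/20.
So P(the gold coin in box 7 | the host opened box 2, box 4, and box 6) = (1/70) / (1/20) = 2/7.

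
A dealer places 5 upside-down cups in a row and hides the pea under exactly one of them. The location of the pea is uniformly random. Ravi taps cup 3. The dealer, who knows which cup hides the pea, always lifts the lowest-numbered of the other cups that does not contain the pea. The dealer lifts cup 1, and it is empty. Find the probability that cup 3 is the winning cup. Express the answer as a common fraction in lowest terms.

1/4

Consider each possible location of the pea in turn.
If it is under cup 1 (prior 1/5): the dealer opened cup 1, so this case is ruled out; weight (1/5)·0 = 0.
If it is under any of cups 2, 3, 4, and 5 (prior 1/5 each): cup 1 is the lowest-numbered option available, probability 1; weight (1/5)·1 = 1/5 each.
The weights sum to 4/5.
So P(the pea under cup 3 | the dealer opened cup 1) = (1/5) / (4/5) = 1/4.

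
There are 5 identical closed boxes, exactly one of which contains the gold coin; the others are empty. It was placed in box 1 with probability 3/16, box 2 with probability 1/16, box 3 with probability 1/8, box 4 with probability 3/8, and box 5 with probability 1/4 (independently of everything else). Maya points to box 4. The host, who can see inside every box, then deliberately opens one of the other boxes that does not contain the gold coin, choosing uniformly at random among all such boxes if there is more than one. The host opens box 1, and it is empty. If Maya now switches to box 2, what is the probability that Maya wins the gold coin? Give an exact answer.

2/23

Consider each possible location of the gold coin in turn.
If it is in box 1 (prior 3/16): the host opened box 1, so this case is ruled out; weight (3/16)·0 = 0.
If it is in box 2 (prior 1/16): the host has 3 equally likely choices, so probability 1/3; weight (1/16)·(1/3) = 1/48.
If it is in box 3 (prior 1/8): the host has 3 equally likely choices, so probability 1/3; weight (1/8)·(1/3) = 1/24.
If it is in box 4 (prior 3/8): the host has 4 equally likely choices, so probability 1/4; weight (3/8)·(1/4) = 3/32.
If it is in box 5 (prior 1/4): the host has 3 equally likely choices, so probability 1/3; weight (1/4)·(1/3) = 1/12.
The weights sum to 23/96.
So P(the gold coin in box 2 | the host opened box 1) = (1/48) / (23/96) = 2/23.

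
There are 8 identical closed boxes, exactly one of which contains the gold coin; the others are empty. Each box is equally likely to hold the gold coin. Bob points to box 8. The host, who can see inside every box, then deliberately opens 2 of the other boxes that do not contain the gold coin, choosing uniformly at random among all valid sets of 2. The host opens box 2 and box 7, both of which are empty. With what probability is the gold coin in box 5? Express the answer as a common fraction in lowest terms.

Consider each possible location of the gold coin in turn.
If it is in any of boxes 1, 3, 4, 5, and 6 (prior 1/8 each): the host has 15 equally likely choices, so probability 1/15; weight (1/8)·(1/15) = 1/120 each.
If it is in either of boxes 2 and 7 (prior 1/8 each): that box was opened and seen not to hold the prize — ruled out; weight (1/8)·0 = 0 each.
If it is in box 8 (prior 1/8): the host has 21 equally likely choices, so probability 1/21; weight (1/8)·(1/21) = 1/168.
The weights sum to 1/21.
So P(the gold coin in box 5 | the host opened box 2 and box 7) = (1/120) / (1/21) = 7/40.

7/40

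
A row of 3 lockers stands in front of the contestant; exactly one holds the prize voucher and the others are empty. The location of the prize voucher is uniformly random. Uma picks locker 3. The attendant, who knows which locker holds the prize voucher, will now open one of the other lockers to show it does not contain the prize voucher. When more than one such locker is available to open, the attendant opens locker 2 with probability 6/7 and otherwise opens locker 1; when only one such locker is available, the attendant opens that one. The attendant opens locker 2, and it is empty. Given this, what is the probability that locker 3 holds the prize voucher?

6/13

Condition on the true location of the prize voucher.
If it is in locker 1 (prior 1/3): only locker 2 is available, probability 1; weight (1/3)·1 = 1/3.
If it is in locker 2 (prior 1/3): the attendant opened locker 2, so this case is ruled out; weight (1/3)·0 = 0.
If it is in locker 3 (prior 1/3): locker 2 is available, opened with probability 6/7; weight (1/3)·(6/7) = 2/7.
The weights sum to 13/21.
So P(the prize voucher in locker 3 | the attendant opened locker 2) = (2/7) / (13/21) = 6/13.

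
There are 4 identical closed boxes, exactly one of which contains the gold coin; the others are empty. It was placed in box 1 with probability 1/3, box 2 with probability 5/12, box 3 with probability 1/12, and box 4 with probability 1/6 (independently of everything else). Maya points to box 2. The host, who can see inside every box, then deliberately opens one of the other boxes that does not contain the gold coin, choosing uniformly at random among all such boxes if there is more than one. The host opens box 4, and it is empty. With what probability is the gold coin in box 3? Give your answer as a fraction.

3/25

Condition on the true location of the gold coin.
If it is in box 1 (prior 1/3): the host has 2 equally likely choices, so probability 1/2; weight (1/3)·(1/2) = 1/6.
If it is in box 2 (prior 5/12): the host has 3 equally likely choices, so probability 1/3; weight (5/12)·(1/3) = 5/36.
If it is in box 3 (prior 1/12): the host has 2 equally likely choices, so probability 1/2; weight (1/12)·(1/2) = 1/24.
If it is in box 4 (prior 1/6): the host opened box 4, so this case is ruled out; weight (1/6)·0 = 0.
The weights sum to 25/72.
So P(the gold coin in box 3 | the host opened box 4) = (1/24) / (25/72) = 3/25.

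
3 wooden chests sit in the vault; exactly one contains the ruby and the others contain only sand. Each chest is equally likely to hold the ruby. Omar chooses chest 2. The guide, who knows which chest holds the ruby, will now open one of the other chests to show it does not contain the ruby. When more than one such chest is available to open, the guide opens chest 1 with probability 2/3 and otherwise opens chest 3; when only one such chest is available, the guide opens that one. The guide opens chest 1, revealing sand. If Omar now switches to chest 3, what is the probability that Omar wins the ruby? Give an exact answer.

3/5

Condition on the true location of the ruby.
If it is in chest 1 (prior 1/3): the guide opened chest 1, so this case is ruled out; weight (1/3)·0 = 0.
If it is in chest 2 (prior 1/3): chest 1 is available, opened with probability 2/3; weight (1/3)·(2/3) = 2/9.
If it is in chest 3 (prior 1/3): only chest 1 is available, probability 1; weight (1/3)·1 = 1/3.
The weights sum to 5/9.
So P(the ruby in chest 3 | the guide opened chest 1) = (1/3) / (5/9) = 3/5.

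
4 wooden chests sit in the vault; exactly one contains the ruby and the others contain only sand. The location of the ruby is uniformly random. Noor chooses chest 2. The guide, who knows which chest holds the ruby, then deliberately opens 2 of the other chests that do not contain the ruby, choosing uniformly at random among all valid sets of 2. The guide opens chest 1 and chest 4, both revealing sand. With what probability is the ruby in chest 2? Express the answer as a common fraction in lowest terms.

Consider each possible location of the ruby in turn.
If it is in either of chests 1 and 4 (prior 1/4 each): that chest was opened and seen not to hold the prize — ruled out; weight (1/4)·0 = 0 each.
If it is in chest 2 (prior 1/4): the guide has 3 equally likely choices, so probability 1/3; weight (1/4)·(1/3) = 1/12.
If it is in chest 3 (prior 1/4): the guide has no choice, probability 1; weight (1/4)·1 = 1/4.
The weights sum to 1/3.
So P(the ruby in chest 2 | the guide opened chest 1 and chest 4) = (1/12) / (1/3) = 1/4.

1/4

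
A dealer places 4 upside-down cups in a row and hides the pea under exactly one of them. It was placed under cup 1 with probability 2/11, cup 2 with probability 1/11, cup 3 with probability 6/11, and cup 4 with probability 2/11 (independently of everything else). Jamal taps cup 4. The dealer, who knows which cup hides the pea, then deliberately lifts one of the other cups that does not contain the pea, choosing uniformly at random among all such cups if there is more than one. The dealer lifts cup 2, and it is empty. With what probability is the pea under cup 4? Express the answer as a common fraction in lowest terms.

Condition on the true location of the pea.
If it is under cup 1 (prior 2/11): the dealer has 2 equally likely choices, so probability 1/2; weight (2/11)·(1/2) = 1/11.
If it is under cup 2 (prior 1/11): the dealer opened cup 2, so this case is ruled out; weight (1/11)·0 = 0.
If it is under cup 3 (prior 6/11): the dealer has 2 equally likely choices, so probability 1/2; weight (6/11)·(1/2) = 3/11.
If it is under cup 4 (prior 2/11): the dealer has 3 equally likely choices, so probability 1/3; weight (2/11)·(1/3) = 2/33.
The weights sum to 14/33.
So P(the pea under cup 4 | the dealer opened cup 2) = (2/33) / (14/33) = 1/7.

1/7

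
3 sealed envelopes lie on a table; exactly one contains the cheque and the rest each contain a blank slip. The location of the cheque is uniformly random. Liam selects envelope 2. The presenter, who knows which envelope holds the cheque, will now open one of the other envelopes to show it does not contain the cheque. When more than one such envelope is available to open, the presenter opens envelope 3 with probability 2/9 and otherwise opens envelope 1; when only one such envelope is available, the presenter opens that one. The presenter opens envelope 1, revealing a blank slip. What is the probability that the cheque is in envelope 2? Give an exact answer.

7/16

Consider each possible location of the cheque in turn.
If it is in envelope 1 (prior 1/3): the presenter opened envelope 1, so this case is ruled out; weight (1/3)·0 = 0.
If it is in envelope 2 (prior 1/3): envelope 3 is available but not opened, probability 7/9; weight (1/3)·(7/9) = 7/27.
If it is in envelope 3 (prior 1/3): only envelope 1 is available, probability 1; weight (1/3)·1 = 1/3.
The weights sum to 16/27.
So P(the cheque in envelope 2 | the presenter opened envelope 1) = (7/27) / (16/27) = 7/16.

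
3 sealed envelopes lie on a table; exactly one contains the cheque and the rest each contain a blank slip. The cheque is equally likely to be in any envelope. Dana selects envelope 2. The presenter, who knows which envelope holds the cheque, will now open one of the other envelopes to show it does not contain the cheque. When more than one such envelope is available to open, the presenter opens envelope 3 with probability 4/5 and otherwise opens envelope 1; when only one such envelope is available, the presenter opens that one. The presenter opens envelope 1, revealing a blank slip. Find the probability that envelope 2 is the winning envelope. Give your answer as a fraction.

Apply Bayes' rule, conditioning on where the cheque actually is.
If it is in envelope 1 (prior 1/3): the presenter opened envelope 1, so this case is ruled out; weight (1/3)·0 = 0.
If it is in envelope 2 (prior 1/3): envelope 3 is available but not opened, probability 1/5; weight (1/3)·(1/5) = 1/15.
If it is in envelope 3 (prior 1/3): only envelope 1 is available, probability 1; weight (1/3)·1 = 1/3.
The weights sum to 2/5.
So P(the cheque in envelope 2 | the presenter opened envelope 1) = (1/15) / (2/5) = 1/6.

1/6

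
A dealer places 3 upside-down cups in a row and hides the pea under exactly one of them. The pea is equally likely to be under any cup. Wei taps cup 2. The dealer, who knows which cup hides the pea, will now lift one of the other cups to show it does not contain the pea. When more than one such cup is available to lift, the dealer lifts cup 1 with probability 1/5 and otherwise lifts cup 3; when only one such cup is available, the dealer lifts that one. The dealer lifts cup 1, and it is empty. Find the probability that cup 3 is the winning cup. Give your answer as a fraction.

Apply Bayes' rule, conditioning on where the pea actually is.
If it is under cup 1 (prior 1/3): the dealer opened cup 1, so this case is ruled out; weight (1/3)·0 = 0.
If it is under cup 2 (prior 1/3): cup 1 is available, opened with probability 1/5; weight (1/3)·(1/5) = 1/15.
If it is under cup 3 (prior 1/3): only cup 1 is available, probability 1; weight (1/3)·1 = 1/3.
The weights sum to 2/5.
So P(the pea under cup 3 | the dealer opened cup 1) = (1/3) / (2/5) = 5/6.

5/6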